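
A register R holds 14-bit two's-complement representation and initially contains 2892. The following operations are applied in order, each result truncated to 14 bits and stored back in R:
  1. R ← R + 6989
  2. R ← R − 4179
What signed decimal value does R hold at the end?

5702

Start: R = 2892 = 00101101001100.
R = 2892 + 6989 = 9881; wraps to -6503 = 10011010011001
R = -6503 − 4179 = -10682; wraps to 5702 = 01011001000110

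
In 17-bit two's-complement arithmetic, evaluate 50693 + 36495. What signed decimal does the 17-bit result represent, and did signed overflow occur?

-43884; overflow

50693 → 01100011000000101
36495 → 01000111010001111
  01100011000000101
+ 01000111010001111
= 10101010010010100
Result 10101010010010100: MSB = 1 → 87188 − 131072 = -43884.
Both addends are non-negative but the stored result is negative: signed overflow. The true value 50693 + 36495 = 87188 lies outside [-65536, 65535].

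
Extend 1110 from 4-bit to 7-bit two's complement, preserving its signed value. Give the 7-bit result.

1111110

MSB of 1110 is 1; replicate it into the new high bits.
111|1110 → 1111110 (still -2).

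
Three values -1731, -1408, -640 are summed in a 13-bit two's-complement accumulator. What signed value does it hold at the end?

-1731 + (-1408) = -3139 (1001110111101)
-3139 + (-640) = -3779 (1000100111101)

-3779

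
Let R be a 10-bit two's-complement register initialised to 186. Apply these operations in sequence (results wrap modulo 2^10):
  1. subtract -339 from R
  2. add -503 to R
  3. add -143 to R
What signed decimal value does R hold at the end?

-121

Start: R = 186 = 0010111010.
R = 186 − (-339) = 525; wraps to -499 = 1000001101
R = -499 + (-503) = -1002; wraps to 22 = 0000010110
R = 22 + (-143) = -121 = 1110000111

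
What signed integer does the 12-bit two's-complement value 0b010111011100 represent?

1500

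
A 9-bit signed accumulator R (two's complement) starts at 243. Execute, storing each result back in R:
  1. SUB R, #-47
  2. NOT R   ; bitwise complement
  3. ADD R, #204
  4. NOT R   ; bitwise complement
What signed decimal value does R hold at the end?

86

Start: R = 243 = 011110011.
R = 243 − (-47) = 290; wraps to -222 = 100100010
R = NOT 100100010 = 011011101 = 221
R = 221 + 204 = 425; wraps to -87 = 110101001
R = NOT 110101001 = 001010110 = 86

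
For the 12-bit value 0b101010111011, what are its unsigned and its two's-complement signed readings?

unsigned = 2747, signed = -1349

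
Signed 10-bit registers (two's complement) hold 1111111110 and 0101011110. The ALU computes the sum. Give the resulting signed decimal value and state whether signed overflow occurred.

1111111110 = -2 (signed)
0101011110 = 350 (signed)
  1111111110
+ 0101011110
= 0101011100  (discard carry-out 1)
Result 0101011100: MSB = 0 → value 348.
Addends have opposite signs, so signed overflow cannot occur.

348; no overflow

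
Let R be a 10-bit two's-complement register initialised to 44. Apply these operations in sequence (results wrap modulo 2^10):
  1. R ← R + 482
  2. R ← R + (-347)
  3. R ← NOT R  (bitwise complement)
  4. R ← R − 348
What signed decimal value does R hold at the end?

Start: R = 44 = 0000101100.
R = 44 + 482 = 526; wraps to -498 = 1000001110
R = -498 + (-347) = -845; wraps to 179 = 0010110011
R = NOT 0010110011 = 1101001100 = -180
R = -180 − 348 = -528; wraps to 496 = 0111110000

496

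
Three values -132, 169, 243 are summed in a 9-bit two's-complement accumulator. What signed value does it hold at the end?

-232

-132 + 169 = 37 (000100101)
37 + 243 = 280 → wraps to -232 (100011000)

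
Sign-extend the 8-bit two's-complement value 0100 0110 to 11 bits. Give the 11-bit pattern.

MSB of 01000110 is 0; replicate it into the new high bits.
000|01000110 → 00001000110 (still 70).

00001000110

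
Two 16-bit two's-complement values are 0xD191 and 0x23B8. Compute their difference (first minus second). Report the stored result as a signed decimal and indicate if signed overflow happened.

-21031; no overflow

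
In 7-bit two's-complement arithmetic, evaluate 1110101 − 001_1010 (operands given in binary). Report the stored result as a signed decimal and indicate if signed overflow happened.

1110101 = -11 (signed)
001_1010 → 0011010 = 26 (signed)
Subtract via negate-and-add: invert 0011010 + 1 = 1100110 (i.e. -26).
  1110101
+ 1100110
= 1011011  (discard carry-out 1)
Result 1011011: MSB = 1 → 91 − 128 = -37.
Both addends (after negating the subtrahend) are negative and so is the stored result: no signed overflow.

-37; no overflow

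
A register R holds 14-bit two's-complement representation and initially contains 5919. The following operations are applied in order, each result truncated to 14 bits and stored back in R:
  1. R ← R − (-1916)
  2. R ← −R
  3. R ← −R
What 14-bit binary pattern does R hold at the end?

Start: R = 5919 = 01011100011111.
R = 5919 − (-1916) = 7835 = 01111010011011
R = −(7835) = -7835 = 10000101100101
R = −(-7835) = 7835 = 01111010011011

01111010011011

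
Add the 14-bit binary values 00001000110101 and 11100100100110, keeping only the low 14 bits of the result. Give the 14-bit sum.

11101101011011

  00001000110101
+ 11100100100110
= 11101101011011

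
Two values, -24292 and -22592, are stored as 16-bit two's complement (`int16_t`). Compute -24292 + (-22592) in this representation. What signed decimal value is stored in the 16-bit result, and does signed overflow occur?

18652; overflow

-24292 → 1010000100011100
-22592 → 1010011111000000
  1010000100011100
+ 1010011111000000
= 0100100011011100  (discard carry-out 1)
Result 0100100011011100: MSB = 0 → value 18652.
Both addends are negative but the stored result is non-negative: signed overflow. The true value -24292 + (-22592) = -46884 lies outside [-32768, 32767].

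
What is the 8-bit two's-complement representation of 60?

00111100

60 is non-negative, so write it directly in 8 bits: 00111100.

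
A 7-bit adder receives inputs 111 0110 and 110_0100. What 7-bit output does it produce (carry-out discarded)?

1011010

  1110110
+ 1100100
= 1011010  (discard carry-out 1)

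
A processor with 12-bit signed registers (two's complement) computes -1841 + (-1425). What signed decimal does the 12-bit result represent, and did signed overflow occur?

830; overflow

-1841 → 100011001111
-1425 → 101001101111
  100011001111
+ 101001101111
= 001100111110  (discard carry-out 1)
Result 001100111110: MSB = 0 → value 830.
Both addends are negative but the stored result is non-negative: signed overflow. The true value -1841 + (-1425) = -3266 lies outside [-2048, 2047].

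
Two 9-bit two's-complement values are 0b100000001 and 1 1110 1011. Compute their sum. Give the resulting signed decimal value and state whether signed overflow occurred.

236; overflow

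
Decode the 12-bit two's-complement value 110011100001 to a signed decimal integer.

MSB is 1, so the value is negative.
Invert: 001100011110. Add 1: 001100011111 = 799. So the value is −799.

-799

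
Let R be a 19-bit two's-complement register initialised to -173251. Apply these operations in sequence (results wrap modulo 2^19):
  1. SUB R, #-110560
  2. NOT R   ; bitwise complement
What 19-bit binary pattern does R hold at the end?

Start: R = -173251 = 1010101101100111101.
R = -173251 − (-110560) = -62691 = 1110000101100011101
R = NOT 1110000101100011101 = 0001111010011100010 = 62690

0001111010011100010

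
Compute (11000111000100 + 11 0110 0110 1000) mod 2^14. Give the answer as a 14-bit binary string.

10100000101100

  11000111000100
+ 11011001101000
= 10100000101100  (discard carry-out 1)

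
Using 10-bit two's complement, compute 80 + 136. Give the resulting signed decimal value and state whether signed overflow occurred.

216; no overflow

80 → 0001010000
136 → 0010001000
  0001010000
+ 0010001000
= 0011011000
Result 0011011000: MSB = 0 → value 216.
Both addends are non-negative and so is the stored result: no signed overflow.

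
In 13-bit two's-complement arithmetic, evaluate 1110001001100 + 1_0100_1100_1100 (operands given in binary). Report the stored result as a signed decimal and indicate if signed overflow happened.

1110001001100 = -948 (signed)
1_0100_1100_1100 → 1010011001100 = -2868 (signed)
  1110001001100
+ 1010011001100
= 1000100011000  (discard carry-out 1)
Result 1000100011000: MSB = 1 → 4376 − 8192 = -3816.
Both addends are negative and so is the stored result: no signed overflow.

-3816; no overflow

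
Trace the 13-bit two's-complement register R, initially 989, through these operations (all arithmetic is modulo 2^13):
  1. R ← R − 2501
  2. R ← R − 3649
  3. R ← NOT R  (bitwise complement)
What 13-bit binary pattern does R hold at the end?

1010000101000

Start: R = 989 = 0001111011101.
R = 989 − 2501 = -1512 = 1101000011000
R = -1512 − 3649 = -5161; wraps to 3031 = 0101111010111
R = NOT 0101111010111 = 1010000101000 = -3032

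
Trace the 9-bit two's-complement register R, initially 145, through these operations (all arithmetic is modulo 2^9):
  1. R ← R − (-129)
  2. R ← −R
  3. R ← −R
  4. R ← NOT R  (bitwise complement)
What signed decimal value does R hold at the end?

237

Start: R = 145 = 010010001.
R = 145 − (-129) = 274; wraps to -238 = 100010010
R = −(-238) = 238 = 011101110
R = −(238) = -238 = 100010010
R = NOT 100010010 = 011101101 = 237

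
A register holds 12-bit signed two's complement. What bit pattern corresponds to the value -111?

111110010001

|-111| = 111 = 000001101111 in 12 bits.
Invert the bits: 111110010000. Add 1: 111110010001.
Check: 111110010001 reads as 3985 − 4096 = -111.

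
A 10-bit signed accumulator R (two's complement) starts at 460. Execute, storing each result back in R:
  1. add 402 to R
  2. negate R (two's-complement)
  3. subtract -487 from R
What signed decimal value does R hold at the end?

-375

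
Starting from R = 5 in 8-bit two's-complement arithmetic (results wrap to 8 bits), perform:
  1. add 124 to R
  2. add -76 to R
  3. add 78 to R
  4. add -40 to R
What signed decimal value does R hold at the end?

Start: R = 5 = 00000101.
R = 5 + 124 = 129; wraps to -127 = 10000001
R = -127 + (-76) = -203; wraps to 53 = 00110101
R = 53 + 78 = 131; wraps to -125 = 10000011
R = -125 + (-40) = -165; wraps to 91 = 01011011

91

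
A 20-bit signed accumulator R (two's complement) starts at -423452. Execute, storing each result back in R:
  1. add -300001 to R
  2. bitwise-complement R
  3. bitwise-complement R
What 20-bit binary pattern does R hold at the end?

01001111011000000011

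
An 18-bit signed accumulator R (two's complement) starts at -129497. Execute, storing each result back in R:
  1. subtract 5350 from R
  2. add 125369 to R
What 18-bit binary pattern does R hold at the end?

Start: R = -129497 = 100000011000100111.
R = -129497 − 5350 = -134847; wraps to 127297 = 011111000101000001
R = 127297 + 125369 = 252666; wraps to -9478 = 111101101011111010

111101101011111010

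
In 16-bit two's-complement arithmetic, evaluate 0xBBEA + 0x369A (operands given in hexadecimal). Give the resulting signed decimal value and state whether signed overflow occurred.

-3452; no overflow

0xBBEA = 1011101111101010 = -17430 (signed)
0x369A = 0011011010011010 = 13978 (signed)
  1011101111101010
+ 0011011010011010
= 1111001010000100
Result 1111001010000100: MSB = 1 → 62084 − 65536 = -3452.
Addends have opposite signs, so signed overflow cannot occur.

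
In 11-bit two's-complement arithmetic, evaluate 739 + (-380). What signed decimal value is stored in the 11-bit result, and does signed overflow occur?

739 → 01011100011
-380 → 11010000100
  01011100011
+ 11010000100
= 00101100111  (discard carry-out 1)
Result 00101100111: MSB = 0 → value 359.
Addends have opposite signs, so signed overflow cannot occur.

359; no overflow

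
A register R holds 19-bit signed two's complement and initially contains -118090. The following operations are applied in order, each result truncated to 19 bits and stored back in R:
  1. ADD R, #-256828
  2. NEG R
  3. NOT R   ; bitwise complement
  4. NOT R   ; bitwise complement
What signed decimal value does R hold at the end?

Start: R = -118090 = 1100011001010110110.
R = -118090 + (-256828) = -374918; wraps to 149370 = 0100100011101111010
R = −(149370) = -149370 = 1011011100010000110
R = NOT 1011011100010000110 = 0100100011101111001 = 149369
R = NOT 0100100011101111001 = 1011011100010000110 = -149370

-149370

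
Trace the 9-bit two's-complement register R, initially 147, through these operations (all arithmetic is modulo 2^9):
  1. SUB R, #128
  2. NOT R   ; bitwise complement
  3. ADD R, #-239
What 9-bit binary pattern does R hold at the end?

011111101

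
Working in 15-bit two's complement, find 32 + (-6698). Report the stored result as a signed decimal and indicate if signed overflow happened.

-6666; no overflow

32 → 000000000100000
-6698 → 110010111010110
  000000000100000
+ 110010111010110
= 110010111110110
Result 110010111110110: MSB = 1 → 26102 − 32768 = -6666.
Addends have opposite signs, so signed overflow cannot occur.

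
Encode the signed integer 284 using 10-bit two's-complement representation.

0100011100

284 is non-negative, so write it directly in 10 bits: 0100011100.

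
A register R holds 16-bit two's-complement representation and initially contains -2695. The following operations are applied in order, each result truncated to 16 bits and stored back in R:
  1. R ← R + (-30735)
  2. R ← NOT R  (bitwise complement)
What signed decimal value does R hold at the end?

-32107

Start: R = -2695 = 1111010101111001.
R = -2695 + (-30735) = -33430; wraps to 32106 = 0111110101101010
R = NOT 0111110101101010 = 1000001010010101 = -32107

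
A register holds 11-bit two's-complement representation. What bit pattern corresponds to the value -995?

10000011101

|-995| = 995 = 01111100011 in 11 bits.
Invert the bits: 10000011100. Add 1: 10000011101.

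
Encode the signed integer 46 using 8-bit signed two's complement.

46 is non-negative, so write it directly in 8 bits: 00101110.

00101110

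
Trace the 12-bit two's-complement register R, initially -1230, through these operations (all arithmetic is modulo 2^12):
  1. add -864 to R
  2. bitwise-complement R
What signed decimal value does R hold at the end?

-2003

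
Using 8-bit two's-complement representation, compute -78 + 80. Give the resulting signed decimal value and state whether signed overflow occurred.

-78 → 10110010
80 → 01010000
  10110010
+ 01010000
= 00000010  (discard carry-out 1)
Result 00000010: MSB = 0 → value 2.
Addends have opposite signs, so signed overflow cannot occur.

2; no overflow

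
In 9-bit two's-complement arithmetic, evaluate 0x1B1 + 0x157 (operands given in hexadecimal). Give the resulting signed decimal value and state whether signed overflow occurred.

0x1B1 = 110110001 = -79 (signed)
0x157 = 101010111 = -169 (signed)
  110110001
+ 101010111
= 100001000  (discard carry-out 1)
Result 100001000: MSB = 1 → 264 − 512 = -248.
Both addends are negative and so is the stored result: no signed overflow.

-248; no overflow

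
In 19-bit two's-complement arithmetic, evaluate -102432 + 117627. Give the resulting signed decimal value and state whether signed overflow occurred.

15195; no overflow

-102432 → 1100110111111100000
117627 → 0011100101101111011
  1100110111111100000
+ 0011100101101111011
= 0000011101101011011  (discard carry-out 1)
Result 0000011101101011011: MSB = 0 → value 15195.
Addends have opposite signs, so signed overflow cannot occur.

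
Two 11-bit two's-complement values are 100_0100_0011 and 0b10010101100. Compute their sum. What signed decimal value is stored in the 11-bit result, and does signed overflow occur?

239; overflow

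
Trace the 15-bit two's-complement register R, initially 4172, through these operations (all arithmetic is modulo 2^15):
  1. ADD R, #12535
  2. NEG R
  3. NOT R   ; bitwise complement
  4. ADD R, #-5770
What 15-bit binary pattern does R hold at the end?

Start: R = 4172 = 001000001001100.
R = 4172 + 12535 = 16707; wraps to -16061 = 100000101000011
R = −(-16061) = 16061 = 011111010111101
R = NOT 011111010111101 = 100000101000010 = -16062
R = -16062 + (-5770) = -21832; wraps to 10936 = 010101010111000

010101010111000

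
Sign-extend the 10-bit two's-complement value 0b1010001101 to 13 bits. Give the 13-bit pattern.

1111010001101

MSB of 1010001101 is 1; replicate it into the new high bits.
111|1010001101 → 1111010001101 (still -371).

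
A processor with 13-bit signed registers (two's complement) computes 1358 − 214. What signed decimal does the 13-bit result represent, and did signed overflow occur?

1144; no overflow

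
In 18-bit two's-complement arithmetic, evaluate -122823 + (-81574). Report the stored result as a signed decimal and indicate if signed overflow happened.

57747; overflow

-122823 → 100010000000111001
-81574 → 101100000101011010
  100010000000111001
+ 101100000101011010
= 001110000110010011  (discard carry-out 1)
Result 001110000110010011: MSB = 0 → value 57747.
Both addends are negative but the stored result is non-negative: signed overflow. The true value -122823 + (-81574) = -204397 lies outside [-131072, 131071].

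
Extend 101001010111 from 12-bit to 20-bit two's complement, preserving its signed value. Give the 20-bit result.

MSB of 101001010111 is 1; replicate it into the new high bits.
11111111|101001010111 → 11111111101001010111 (still -1449).

11111111101001010111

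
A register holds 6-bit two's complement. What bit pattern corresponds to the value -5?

111011

|-5| = 5 = 000101 in 6 bits.
Invert the bits: 111010. Add 1: 111011.
Check: 111011 reads as 59 − 64 = -5.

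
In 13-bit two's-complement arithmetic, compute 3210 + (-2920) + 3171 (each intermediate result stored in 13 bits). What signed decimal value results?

3210 + (-2920) = 290 (0000100100010)
290 + 3171 = 3461 (0110110000101)

3461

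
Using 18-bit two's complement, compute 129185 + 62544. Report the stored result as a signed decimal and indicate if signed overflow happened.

-70415; overflow

129185 → 011111100010100001
62544 → 001111010001010000
  011111100010100001
+ 001111010001010000
= 101110110011110001
Result 101110110011110001: MSB = 1 → 191729 − 262144 = -70415.
Both addends are non-negative but the stored result is negative: signed overflow. The true value 129185 + 62544 = 191729 lies outside [-131072, 131071].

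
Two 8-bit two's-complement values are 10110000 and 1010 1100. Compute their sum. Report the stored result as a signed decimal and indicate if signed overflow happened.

92; overflow

10110000 = -80 (signed)
1010 1100 → 10101100 = -84 (signed)
  10110000
+ 10101100
= 01011100  (discard carry-out 1)
Result 01011100: MSB = 0 → value 92.
Both addends are negative but the stored result is non-negative: signed overflow. The true value -80 + (-84) = -164 lies outside [-128, 127].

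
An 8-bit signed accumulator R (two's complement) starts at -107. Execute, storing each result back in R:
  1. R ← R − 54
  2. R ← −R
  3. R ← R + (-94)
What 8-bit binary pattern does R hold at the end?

Start: R = -107 = 10010101.
R = -107 − 54 = -161; wraps to 95 = 01011111
R = −(95) = -95 = 10100001
R = -95 + (-94) = -189; wraps to 67 = 01000011

01000011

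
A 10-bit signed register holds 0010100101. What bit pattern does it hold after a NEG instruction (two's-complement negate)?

Invert: 1101011010. Add 1: 1101011011.
Check: 0010100101 = 165, 1101011011 = -165.

1101011011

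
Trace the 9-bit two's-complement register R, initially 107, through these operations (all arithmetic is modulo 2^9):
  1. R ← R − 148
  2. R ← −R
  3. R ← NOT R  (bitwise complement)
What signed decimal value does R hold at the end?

Start: R = 107 = 001101011.
R = 107 − 148 = -41 = 111010111
R = −(-41) = 41 = 000101001
R = NOT 000101001 = 111010110 = -42

-42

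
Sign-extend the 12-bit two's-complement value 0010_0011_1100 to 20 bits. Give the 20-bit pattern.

00000000001000111100

MSB of 001000111100 is 0; replicate it into the new high bits.
00000000|001000111100 → 00000000001000111100 (still 572).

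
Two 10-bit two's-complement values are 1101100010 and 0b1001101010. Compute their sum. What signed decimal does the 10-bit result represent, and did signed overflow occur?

460; overflow

1101100010 = -158 (signed)
0b1001101010 → 1001101010 = -406 (signed)
  1101100010
+ 1001101010
= 0111001100  (discard carry-out 1)
Result 0111001100: MSB = 0 → value 460.
Both addends are negative but the stored result is non-negative: signed overflow. The true value -158 + (-406) = -564 lies outside [-512, 511].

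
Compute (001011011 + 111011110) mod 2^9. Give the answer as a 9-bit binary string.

000111001

  001011011
+ 111011110
= 000111001  (discard carry-out 1)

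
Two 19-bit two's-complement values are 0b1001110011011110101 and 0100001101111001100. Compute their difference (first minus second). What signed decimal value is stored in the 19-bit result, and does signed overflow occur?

183081; overflow

0b1001110011011110101 → 1001110011011110101 = -203019 (signed)
0100001101111001100 = 138188 (signed)
Subtract via negate-and-add: invert 0100001101111001100 + 1 = 1011110010000110100 (i.e. -138188).
  1001110011011110101
+ 1011110010000110100
= 0101100101100101001  (discard carry-out 1)
Result 0101100101100101001: MSB = 0 → value 183081.
Both addends (after negating the subtrahend) are negative but the stored result is non-negative: signed overflow. The true value -203019 − 138188 = -341207 lies outside [-262144, 262143].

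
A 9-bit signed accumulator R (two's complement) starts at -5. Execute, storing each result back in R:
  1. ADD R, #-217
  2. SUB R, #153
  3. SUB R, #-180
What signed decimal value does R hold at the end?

-195

Start: R = -5 = 111111011.
R = -5 + (-217) = -222 = 100100010
R = -222 − 153 = -375; wraps to 137 = 010001001
R = 137 − (-180) = 317; wraps to -195 = 100111101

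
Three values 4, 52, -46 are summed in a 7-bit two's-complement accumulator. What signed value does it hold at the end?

10

4 + 52 = 56 (0111000)
56 + (-46) = 10 (0001010)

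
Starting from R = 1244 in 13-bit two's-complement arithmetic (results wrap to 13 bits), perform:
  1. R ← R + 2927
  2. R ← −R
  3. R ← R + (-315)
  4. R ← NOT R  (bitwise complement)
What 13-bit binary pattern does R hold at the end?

Start: R = 1244 = 0010011011100.
R = 1244 + 2927 = 4171; wraps to -4021 = 1000001001011
R = −(-4021) = 4021 = 0111110110101
R = 4021 + (-315) = 3706 = 0111001111010
R = NOT 0111001111010 = 1000110000101 = -3707

1000110000101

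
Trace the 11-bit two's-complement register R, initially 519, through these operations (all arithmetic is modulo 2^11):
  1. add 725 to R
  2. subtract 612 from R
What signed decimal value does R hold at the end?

Start: R = 519 = 01000000111.
R = 519 + 725 = 1244; wraps to -804 = 10011011100
R = -804 − 612 = -1416; wraps to 632 = 01001111000

632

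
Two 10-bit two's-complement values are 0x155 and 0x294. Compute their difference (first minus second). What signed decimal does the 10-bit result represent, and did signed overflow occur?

0x155 = 0101010101 = 341 (signed)
0x294 = 1010010100 = -364 (signed)
Subtract via negate-and-add: invert 1010010100 + 1 = 0101101100 (i.e. 364).
  0101010101
+ 0101101100
= 1011000001
Result 1011000001: MSB = 1 → 705 − 1024 = -319.
Both addends (after negating the subtrahend) are non-negative but the stored result is negative: signed overflow. The true value 341 − (-364) = 705 lies outside [-512, 511].

-319; overflow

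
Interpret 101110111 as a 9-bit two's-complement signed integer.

-137

MSB is 1, so the value is negative.
Unsigned reading: 375. Subtract 2^9 = 512: 375 − 512 = -137.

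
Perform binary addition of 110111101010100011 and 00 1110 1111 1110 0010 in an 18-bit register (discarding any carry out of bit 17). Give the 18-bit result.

000110101010000101

  110111101010100011
+ 001110111111100010
= 000110101010000101  (discard carry-out 1)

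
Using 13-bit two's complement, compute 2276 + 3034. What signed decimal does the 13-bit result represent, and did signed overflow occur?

2276 → 0100011100100
3034 → 0101111011010
  0100011100100
+ 0101111011010
= 1010010111110
Result 1010010111110: MSB = 1 → 5310 − 8192 = -2882.
Both addends are non-negative but the stored result is negative: signed overflow. The true value 2276 + 3034 = 5310 lies outside [-4096, 4095].

-2882; overflow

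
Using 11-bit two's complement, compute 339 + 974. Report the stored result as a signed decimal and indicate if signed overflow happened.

339 → 00101010011
974 → 01111001110
  00101010011
+ 01111001110
= 10100100001
Result 10100100001: MSB = 1 → 1313 − 2048 = -735.
Both addends are non-negative but the stored result is negative: signed overflow. The true value 339 + 974 = 1313 lies outside [-1024, 1023].

-735; overflow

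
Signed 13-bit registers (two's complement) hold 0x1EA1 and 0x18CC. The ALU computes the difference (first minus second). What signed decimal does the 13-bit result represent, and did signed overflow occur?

1493; no overflow

0x1EA1 = 1111010100001 = -351 (signed)
0x18CC = 1100011001100 = -1844 (signed)
Subtract via negate-and-add: invert 1100011001100 + 1 = 0011100110100 (i.e. 1844).
  1111010100001
+ 0011100110100
= 0010111010101  (discard carry-out 1)
Result 0010111010101: MSB = 0 → value 1493.
Addends (after negating the subtrahend) have opposite signs, so signed overflow cannot occur.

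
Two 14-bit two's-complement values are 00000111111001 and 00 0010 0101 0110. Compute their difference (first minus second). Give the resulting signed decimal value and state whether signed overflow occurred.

-93; no overflow

00000111111001 = 505 (signed)
00 0010 0101 0110 → 00001001010110 = 598 (signed)
Subtract via negate-and-add: invert 00001001010110 + 1 = 11110110101010 (i.e. -598).
  00000111111001
+ 11110110101010
= 11111110100011
Result 11111110100011: MSB = 1 → 16291 − 16384 = -93.
Addends (after negating the subtrahend) have opposite signs, so signed overflow cannot occur.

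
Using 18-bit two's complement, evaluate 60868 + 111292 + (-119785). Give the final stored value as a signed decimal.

52375

60868 + 111292 = 172160 → wraps to -89984 (101010000010000000)
-89984 + (-119785) = -209769 → wraps to 52375 (001100110010010111)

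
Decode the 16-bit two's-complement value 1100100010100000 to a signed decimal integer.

MSB is 1, so the value is negative.
Unsigned reading: 51360. Subtract 2^16 = 65536: 51360 − 65536 = -14176.

-14176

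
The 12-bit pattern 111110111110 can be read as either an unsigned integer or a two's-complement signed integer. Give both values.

unsigned = 4030, signed = -66

Unsigned: 111110111110 = 4030.
Signed: MSB=1 → 4030 − 4096 = -66.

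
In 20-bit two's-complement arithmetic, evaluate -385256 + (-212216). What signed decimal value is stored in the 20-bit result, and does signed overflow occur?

-385256 → 10100001111100011000
-212216 → 11001100001100001000
  10100001111100011000
+ 11001100001100001000
= 01101110001000100000  (discard carry-out 1)
Result 01101110001000100000: MSB = 0 → value 451104.
Both addends are negative but the stored result is non-negative: signed overflow. The true value -385256 + (-212216) = -597472 lies outside [-524288, 524287].

451104; overflow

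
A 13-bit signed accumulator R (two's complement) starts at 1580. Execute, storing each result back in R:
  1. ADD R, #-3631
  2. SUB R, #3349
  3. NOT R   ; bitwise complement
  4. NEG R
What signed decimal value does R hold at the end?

2793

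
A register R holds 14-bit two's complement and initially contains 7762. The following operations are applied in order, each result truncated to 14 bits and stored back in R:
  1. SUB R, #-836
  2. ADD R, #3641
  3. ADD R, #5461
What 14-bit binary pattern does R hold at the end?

00010100100100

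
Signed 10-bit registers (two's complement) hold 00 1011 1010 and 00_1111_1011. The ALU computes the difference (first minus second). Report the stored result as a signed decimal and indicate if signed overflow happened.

00 1011 1010 → 0010111010 = 186 (signed)
00_1111_1011 → 0011111011 = 251 (signed)
Subtract via negate-and-add: invert 0011111011 + 1 = 1100000101 (i.e. -251).
  0010111010
+ 1100000101
= 1110111111
Result 1110111111: MSB = 1 → 959 − 1024 = -65.
Addends (after negating the subtrahend) have opposite signs, so signed overflow cannot occur.

-65; no overflow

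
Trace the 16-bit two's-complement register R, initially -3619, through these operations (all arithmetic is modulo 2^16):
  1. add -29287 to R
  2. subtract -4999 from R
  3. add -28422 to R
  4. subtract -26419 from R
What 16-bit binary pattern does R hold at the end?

1000101100101010

Start: R = -3619 = 1111000111011101.
R = -3619 + (-29287) = -32906; wraps to 32630 = 0111111101110110
R = 32630 − (-4999) = 37629; wraps to -27907 = 1001001011111101
R = -27907 + (-28422) = -56329; wraps to 9207 = 0010001111110111
R = 9207 − (-26419) = 35626; wraps to -29910 = 1000101100101010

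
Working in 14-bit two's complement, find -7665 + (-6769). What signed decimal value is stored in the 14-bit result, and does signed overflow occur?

-7665 → 10001000001111
-6769 → 10010110001111
  10001000001111
+ 10010110001111
= 00011110011110  (discard carry-out 1)
Result 00011110011110: MSB = 0 → value 1950.
Both addends are negative but the stored result is non-negative: signed overflow. The true value -7665 + (-6769) = -14434 lies outside [-8192, 8191].

1950; overflow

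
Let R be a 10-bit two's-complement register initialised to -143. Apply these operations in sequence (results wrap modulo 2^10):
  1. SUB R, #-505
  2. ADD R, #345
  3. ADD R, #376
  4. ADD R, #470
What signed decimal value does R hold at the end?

-495

Start: R = -143 = 1101110001.
R = -143 − (-505) = 362 = 0101101010
R = 362 + 345 = 707; wraps to -317 = 1011000011
R = -317 + 376 = 59 = 0000111011
R = 59 + 470 = 529; wraps to -495 = 1000010001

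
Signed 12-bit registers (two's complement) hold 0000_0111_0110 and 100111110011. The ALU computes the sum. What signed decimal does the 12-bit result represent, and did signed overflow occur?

0000_0111_0110 → 000001110110 = 118 (signed)
100111110011 = -1549 (signed)
  000001110110
+ 100111110011
= 101001101001
Result 101001101001: MSB = 1 → 2665 − 4096 = -1431.
Addends have opposite signs, so signed overflow cannot occur.

-1431; no overflow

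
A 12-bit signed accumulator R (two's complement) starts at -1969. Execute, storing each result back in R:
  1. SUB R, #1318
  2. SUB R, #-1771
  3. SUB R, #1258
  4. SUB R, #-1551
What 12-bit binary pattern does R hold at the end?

Start: R = -1969 = 100001001111.
R = -1969 − 1318 = -3287; wraps to 809 = 001100101001
R = 809 − (-1771) = 2580; wraps to -1516 = 101000010100
R = -1516 − 1258 = -2774; wraps to 1322 = 010100101010
R = 1322 − (-1551) = 2873; wraps to -1223 = 101100111001

101100111001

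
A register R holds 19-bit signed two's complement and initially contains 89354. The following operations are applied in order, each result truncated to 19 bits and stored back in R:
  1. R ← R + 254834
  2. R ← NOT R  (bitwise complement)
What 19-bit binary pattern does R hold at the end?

Start: R = 89354 = 0010101110100001010.
R = 89354 + 254834 = 344188; wraps to -180100 = 1010100000001111100
R = NOT 1010100000001111100 = 0101011111110000011 = 180099

0101011111110000011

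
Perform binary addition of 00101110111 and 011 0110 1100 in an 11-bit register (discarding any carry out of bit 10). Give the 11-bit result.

  00101110111
+ 01101101100
= 10011100011

10011100011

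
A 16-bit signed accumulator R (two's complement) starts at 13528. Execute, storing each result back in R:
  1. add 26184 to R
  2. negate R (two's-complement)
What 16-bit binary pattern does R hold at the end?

0110010011100000

Start: R = 13528 = 0011010011011000.
R = 13528 + 26184 = 39712; wraps to -25824 = 1001101100100000
R = −(-25824) = 25824 = 0110010011100000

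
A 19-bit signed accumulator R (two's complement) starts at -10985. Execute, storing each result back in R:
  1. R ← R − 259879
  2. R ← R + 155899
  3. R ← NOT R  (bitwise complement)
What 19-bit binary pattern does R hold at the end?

Start: R = -10985 = 1111101010100010111.
R = -10985 − 259879 = -270864; wraps to 253424 = 0111101110111110000
R = 253424 + 155899 = 409323; wraps to -114965 = 1100011111011101011
R = NOT 1100011111011101011 = 0011100000100010100 = 114964

0011100000100010100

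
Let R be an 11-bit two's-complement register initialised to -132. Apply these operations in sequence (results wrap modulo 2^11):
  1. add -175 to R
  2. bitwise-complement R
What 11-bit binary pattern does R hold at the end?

00100110010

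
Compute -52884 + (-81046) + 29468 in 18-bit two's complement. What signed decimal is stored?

-104462

-52884 + (-81046) = -133930 → wraps to 128214 (011111010011010110)
128214 + 29468 = 157682 → wraps to -104462 (100110011111110010)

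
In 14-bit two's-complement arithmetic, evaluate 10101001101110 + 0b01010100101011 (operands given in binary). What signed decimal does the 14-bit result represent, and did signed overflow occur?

-103; no overflow

10101001101110 = -5522 (signed)
0b01010100101011 → 01010100101011 = 5419 (signed)
  10101001101110
+ 01010100101011
= 11111110011001
Result 11111110011001: MSB = 1 → 16281 − 16384 = -103.
Addends have opposite signs, so signed overflow cannot occur.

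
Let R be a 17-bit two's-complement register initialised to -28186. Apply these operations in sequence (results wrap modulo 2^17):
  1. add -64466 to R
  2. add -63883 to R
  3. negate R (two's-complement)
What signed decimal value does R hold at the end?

Start: R = -28186 = 11001000111100110.
R = -28186 + (-64466) = -92652; wraps to 38420 = 01001011000010100
R = 38420 + (-63883) = -25463 = 11001110010001001
R = −(-25463) = 25463 = 00110001101110111

25463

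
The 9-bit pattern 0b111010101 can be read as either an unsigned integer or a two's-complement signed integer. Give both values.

Unsigned: 111010101 = 469.
Signed: MSB=1 → 469 − 512 = -43.

unsigned = 469, signed = -43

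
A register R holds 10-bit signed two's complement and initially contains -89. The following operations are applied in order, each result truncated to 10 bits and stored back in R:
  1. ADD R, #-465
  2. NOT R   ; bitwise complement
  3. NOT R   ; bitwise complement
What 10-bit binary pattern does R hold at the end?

0111010110

Start: R = -89 = 1110100111.
R = -89 + (-465) = -554; wraps to 470 = 0111010110
R = NOT 0111010110 = 1000101001 = -471
R = NOT 1000101001 = 0111010110 = 470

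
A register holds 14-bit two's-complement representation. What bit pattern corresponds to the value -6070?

|-6070| = 6070 = 01011110110110 in 14 bits.
Invert the bits: 10100001001001. Add 1: 10100001001010.
Check: 10100001001010 reads as 10314 − 16384 = -6070.

10100001001010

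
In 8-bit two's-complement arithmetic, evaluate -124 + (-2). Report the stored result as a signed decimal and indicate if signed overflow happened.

-126; no overflow

-124 → 10000100
-2 → 11111110
  10000100
+ 11111110
= 10000010  (discard carry-out 1)
Result 10000010: MSB = 1 → 130 − 256 = -126.
Both addends are negative and so is the stored result: no signed overflow.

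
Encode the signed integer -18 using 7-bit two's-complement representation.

1101110

|-18| = 18 = 0010010 in 7 bits.
Invert the bits: 1101101. Add 1: 1101110.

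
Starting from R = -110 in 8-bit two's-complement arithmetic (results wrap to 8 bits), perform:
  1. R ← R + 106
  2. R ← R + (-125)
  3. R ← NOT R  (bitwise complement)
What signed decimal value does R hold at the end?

-128

Start: R = -110 = 10010010.
R = -110 + 106 = -4 = 11111100
R = -4 + (-125) = -129; wraps to 127 = 01111111
R = NOT 01111111 = 10000000 = -128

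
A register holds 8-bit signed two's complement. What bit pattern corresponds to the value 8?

8 is non-negative, so write it directly in 8 bits: 00001000.

00001000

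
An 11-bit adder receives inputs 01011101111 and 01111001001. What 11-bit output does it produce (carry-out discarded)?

11010111000

  01011101111
+ 01111001001
= 11010111000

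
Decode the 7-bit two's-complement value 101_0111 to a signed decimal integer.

-41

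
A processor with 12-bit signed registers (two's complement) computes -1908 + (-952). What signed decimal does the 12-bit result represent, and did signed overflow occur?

1236; overflow

-1908 → 100010001100
-952 → 110001001000
  100010001100
+ 110001001000
= 010011010100  (discard carry-out 1)
Result 010011010100: MSB = 0 → value 1236.
Both addends are negative but the stored result is non-negative: signed overflow. The true value -1908 + (-952) = -2860 lies outside [-2048, 2047].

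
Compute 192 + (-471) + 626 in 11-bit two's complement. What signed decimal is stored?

347

192 + (-471) = -279 (11011101001)
-279 + 626 = 347 (00101011011)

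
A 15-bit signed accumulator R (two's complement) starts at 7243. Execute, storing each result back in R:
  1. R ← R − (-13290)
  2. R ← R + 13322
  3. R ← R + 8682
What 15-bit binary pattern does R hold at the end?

Start: R = 7243 = 001110001001011.
R = 7243 − (-13290) = 20533; wraps to -12235 = 101000000110101
R = -12235 + 13322 = 1087 = 000010000111111
R = 1087 + 8682 = 9769 = 010011000101001

010011000101001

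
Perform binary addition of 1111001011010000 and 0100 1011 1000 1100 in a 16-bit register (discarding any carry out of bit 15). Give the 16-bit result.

  1111001011010000
+ 0100101110001100
= 0011111001011100  (discard carry-out 1)

0011111001011100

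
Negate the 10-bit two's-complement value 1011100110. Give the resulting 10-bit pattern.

Invert: 0100011001. Add 1: 0100011010.

0100011010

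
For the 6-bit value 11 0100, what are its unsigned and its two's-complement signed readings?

unsigned = 52, signed = -12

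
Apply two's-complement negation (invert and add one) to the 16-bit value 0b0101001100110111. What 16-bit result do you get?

1010110011001001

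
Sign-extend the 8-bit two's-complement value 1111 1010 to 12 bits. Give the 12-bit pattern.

111111111010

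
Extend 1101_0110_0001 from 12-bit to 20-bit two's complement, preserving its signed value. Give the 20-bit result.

11111111110101100001

MSB of 110101100001 is 1; replicate it into the new high bits.
11111111|110101100001 → 11111111110101100001 (still -671).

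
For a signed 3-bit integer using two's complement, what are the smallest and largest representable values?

Minimum: −2^2 = -4.
Maximum: 2^2 − 1 = 3.

min = -4, max = 3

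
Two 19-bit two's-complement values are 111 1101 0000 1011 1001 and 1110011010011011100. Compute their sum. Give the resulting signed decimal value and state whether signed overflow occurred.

111 1101 0000 1011 1001 → 1111101000010111001 = -12103 (signed)
1110011010011011100 = -52004 (signed)
  1111101000010111001
+ 1110011010011011100
= 1110000010110010101  (discard carry-out 1)
Result 1110000010110010101: MSB = 1 → 460181 − 524288 = -64107.
Both addends are negative and so is the stored result: no signed overflow.

-64107; no overflow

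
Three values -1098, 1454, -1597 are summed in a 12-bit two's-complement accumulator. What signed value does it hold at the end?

-1098 + 1454 = 356 (000101100100)
356 + (-1597) = -1241 (101100100111)

-1241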